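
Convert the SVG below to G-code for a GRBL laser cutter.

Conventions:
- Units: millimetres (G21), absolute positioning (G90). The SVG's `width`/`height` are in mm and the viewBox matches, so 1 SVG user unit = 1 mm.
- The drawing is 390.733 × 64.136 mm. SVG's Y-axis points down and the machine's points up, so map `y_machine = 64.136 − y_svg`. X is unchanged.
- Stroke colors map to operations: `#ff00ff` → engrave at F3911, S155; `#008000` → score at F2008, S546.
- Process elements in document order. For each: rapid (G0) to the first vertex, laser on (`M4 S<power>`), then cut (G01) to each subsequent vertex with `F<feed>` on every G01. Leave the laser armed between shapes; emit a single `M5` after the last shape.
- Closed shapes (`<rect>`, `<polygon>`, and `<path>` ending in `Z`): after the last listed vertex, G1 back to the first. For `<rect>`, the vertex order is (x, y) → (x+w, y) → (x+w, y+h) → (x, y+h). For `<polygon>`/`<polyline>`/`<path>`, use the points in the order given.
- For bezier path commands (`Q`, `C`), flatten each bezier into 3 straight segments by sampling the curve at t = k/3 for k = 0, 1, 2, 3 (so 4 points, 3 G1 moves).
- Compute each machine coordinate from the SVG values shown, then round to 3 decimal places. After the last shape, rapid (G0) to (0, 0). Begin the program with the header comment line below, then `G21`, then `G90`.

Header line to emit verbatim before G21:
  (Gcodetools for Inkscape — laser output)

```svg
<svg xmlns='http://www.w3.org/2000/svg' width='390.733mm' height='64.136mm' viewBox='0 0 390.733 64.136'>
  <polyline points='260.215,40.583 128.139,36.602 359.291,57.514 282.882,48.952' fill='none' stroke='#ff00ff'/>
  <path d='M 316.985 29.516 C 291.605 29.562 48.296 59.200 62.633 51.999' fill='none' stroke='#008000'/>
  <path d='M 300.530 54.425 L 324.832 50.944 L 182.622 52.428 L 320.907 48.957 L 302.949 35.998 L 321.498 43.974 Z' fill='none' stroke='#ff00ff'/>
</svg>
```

1 u = 1 mm; y_m = 64.136 − y.

[1] `<polyline>` open polyline, #ff00ff→engrave S155 F3911: (260.215,23.553) → (128.139,27.534) → (359.291,6.622) → (282.882,15.184)

[2] `<path>` cubic bezier, #008000→score S546 F2008: (316.985,34.620) → (236.576,27.170) → (116.564,14.755) → (62.633,12.137)

[3] `<path>` closed polygon, #ff00ff→engrave S155 F3911: (300.530,9.711) → (324.832,13.192) → (182.622,11.708) → (320.907,15.179) → (302.949,28.138) → (321.498,20.162) → (300.530,9.711) (closed)

(Gcodetools for Inkscape — laser output)
G21
G90
G0 X260.215 Y23.553
M4 S155
G01 X128.139 Y27.534 F3911
G01 X359.291 Y6.622 F3911
G01 X282.882 Y15.184 F3911
G0 X316.985 Y34.620
M4 S546
G01 X236.576 Y27.170 F2008
G01 X116.564 Y14.755 F2008
G01 X62.633 Y12.137 F2008
G0 X300.530 Y9.711
M4 S155
G01 X324.832 Y13.192 F3911
G01 X182.622 Y11.708 F3911
G01 X320.907 Y15.179 F3911
G01 X302.949 Y28.138 F3911
G01 X321.498 Y20.162 F3911
G01 X300.530 Y9.711 F3911
M5
G0 X0.000 Y0.000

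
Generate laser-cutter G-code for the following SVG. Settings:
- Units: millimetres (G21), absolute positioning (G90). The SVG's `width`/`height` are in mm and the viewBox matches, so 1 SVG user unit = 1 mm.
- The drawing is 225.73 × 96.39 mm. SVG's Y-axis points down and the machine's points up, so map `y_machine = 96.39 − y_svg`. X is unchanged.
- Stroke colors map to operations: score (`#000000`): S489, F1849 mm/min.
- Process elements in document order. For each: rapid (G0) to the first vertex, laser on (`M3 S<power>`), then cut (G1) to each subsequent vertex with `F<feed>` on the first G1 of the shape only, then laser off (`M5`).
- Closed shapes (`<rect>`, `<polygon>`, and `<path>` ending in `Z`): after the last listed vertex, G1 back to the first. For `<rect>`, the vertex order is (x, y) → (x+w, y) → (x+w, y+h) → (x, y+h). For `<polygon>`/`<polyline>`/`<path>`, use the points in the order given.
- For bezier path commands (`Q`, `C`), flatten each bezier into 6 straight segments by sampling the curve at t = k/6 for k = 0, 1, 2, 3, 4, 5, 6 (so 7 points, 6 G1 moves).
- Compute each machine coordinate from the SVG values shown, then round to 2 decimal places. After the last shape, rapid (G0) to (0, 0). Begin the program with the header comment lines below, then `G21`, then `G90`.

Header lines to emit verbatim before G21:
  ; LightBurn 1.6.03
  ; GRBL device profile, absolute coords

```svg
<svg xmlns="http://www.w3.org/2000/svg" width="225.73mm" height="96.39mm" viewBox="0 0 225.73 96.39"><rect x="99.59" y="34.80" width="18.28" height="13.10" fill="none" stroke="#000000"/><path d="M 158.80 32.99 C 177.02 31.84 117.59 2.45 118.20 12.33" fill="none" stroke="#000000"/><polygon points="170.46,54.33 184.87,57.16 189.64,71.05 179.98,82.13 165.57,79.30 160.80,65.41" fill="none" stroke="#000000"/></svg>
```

Since the viewBox matches the mm dimensions, user units are millimetres directly. The only transform is the Y-flip y_m = 96.39 − y_svg.

Shape 1 is a rectangle drawn with `<rect>`. Its stroke #000000 means score at S489, F1849. After flipping Y the toolpath is (99.59,61.59) → (117.87,61.59) → (117.87,48.49) → (99.59,48.49) → (99.59,61.59), returning to the start.

Shape 2 is a cubic bezier drawn with `<path>`. Its stroke #000000 means score at S489, F1849. After flipping Y the toolpath is (158.80,63.40) → (162.08,66.02) → (156.24,71.46) → (145.10,77.87) → (132.50,83.35) → (122.26,86.04) → (118.20,84.06).

Shape 3 is a regular polygon drawn with `<polygon>`. Its stroke #000000 means score at S489, F1849. After flipping Y the toolpath is (170.46,42.06) → (184.87,39.23) → (189.64,25.34) → (179.98,14.26) → (165.57,17.09) → (160.80,30.98) → (170.46,42.06), returning to the start.

; LightBurn 1.6.03
; GRBL device profile, absolute coords
G21
G90
G0 X99.59 Y61.59
M3 S489
G1 X117.87 Y61.59 F1849
G1 X117.87 Y48.49
G1 X99.59 Y48.49
G1 X99.59 Y61.59
M5
G0 X158.80 Y63.40
M3 S489
G1 X162.08 Y66.02 F1849
G1 X156.24 Y71.46
G1 X145.10 Y77.87
G1 X132.50 Y83.35
G1 X122.26 Y86.04
G1 X118.20 Y84.06
M5
G0 X170.46 Y42.06
M3 S489
G1 X184.87 Y39.23 F1849
G1 X189.64 Y25.34
G1 X179.98 Y14.26
G1 X165.57 Y17.09
G1 X160.80 Y30.98
G1 X170.46 Y42.06
M5
G0 X0.00 Y0.00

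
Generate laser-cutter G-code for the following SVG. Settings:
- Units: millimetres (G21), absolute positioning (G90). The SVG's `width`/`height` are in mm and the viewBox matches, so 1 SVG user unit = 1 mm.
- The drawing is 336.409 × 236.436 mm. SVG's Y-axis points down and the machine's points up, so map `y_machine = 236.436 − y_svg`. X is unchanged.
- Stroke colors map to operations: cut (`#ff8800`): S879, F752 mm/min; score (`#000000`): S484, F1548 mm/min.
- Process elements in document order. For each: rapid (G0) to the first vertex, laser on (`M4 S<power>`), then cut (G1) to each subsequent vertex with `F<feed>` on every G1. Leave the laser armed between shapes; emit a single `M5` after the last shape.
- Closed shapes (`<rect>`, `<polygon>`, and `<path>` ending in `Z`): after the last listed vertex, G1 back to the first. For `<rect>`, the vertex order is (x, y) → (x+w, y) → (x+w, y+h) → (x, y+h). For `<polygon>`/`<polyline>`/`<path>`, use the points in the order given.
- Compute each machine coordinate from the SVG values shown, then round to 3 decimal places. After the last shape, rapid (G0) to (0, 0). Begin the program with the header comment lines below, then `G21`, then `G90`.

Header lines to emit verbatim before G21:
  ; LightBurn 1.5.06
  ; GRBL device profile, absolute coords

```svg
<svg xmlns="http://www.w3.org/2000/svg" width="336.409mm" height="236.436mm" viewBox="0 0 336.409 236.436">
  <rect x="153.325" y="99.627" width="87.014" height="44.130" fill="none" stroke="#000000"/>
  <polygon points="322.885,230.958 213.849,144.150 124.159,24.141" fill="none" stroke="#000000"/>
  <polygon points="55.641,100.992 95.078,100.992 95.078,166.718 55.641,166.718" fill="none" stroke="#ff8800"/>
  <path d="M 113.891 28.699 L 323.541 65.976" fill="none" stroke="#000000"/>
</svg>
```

viewBox `0 0 336.409 236.436` with mm width/height → 1 unit = 1 mm. Flip: y_m = 236.436 − y_svg.

**Shape 1** — `<rect>` rectangle, stroke `#000000` → score (S484, F1548). Machine vertices: (153.325,136.809) → (240.339,136.809) → (240.339,92.679) → (153.325,92.679) → (153.325,136.809). Closed: final G1 returns to the first vertex.

**Shape 2** — `<polygon>` closed polygon, stroke `#000000` → score (S484, F1548). Machine vertices: (322.885,5.478) → (213.849,92.286) → (124.159,212.295) → (322.885,5.478). Closed: final G1 returns to the first vertex.

**Shape 3** — `<polygon>` rectangle, stroke `#ff8800` → cut (S879, F752). Machine vertices: (55.641,135.444) → (95.078,135.444) → (95.078,69.718) → (55.641,69.718) → (55.641,135.444). Closed: final G1 returns to the first vertex.

**Shape 4** — `<path>` line segment, stroke `#000000` → score (S484, F1548). Machine vertices: (113.891,207.737) → (323.541,170.460). Open path.

; LightBurn 1.5.06
; GRBL device profile, absolute coords
G21
G90
G0 X153.325 Y136.809
M4 S484
G1 X240.339 Y136.809 F1548
G1 X240.339 Y92.679 F1548
G1 X153.325 Y92.679 F1548
G1 X153.325 Y136.809 F1548
G0 X322.885 Y5.478
M4 S484
G1 X213.849 Y92.286 F1548
G1 X124.159 Y212.295 F1548
G1 X322.885 Y5.478 F1548
G0 X55.641 Y135.444
M4 S879
G1 X95.078 Y135.444 F752
G1 X95.078 Y69.718 F752
G1 X55.641 Y69.718 F752
G1 X55.641 Y135.444 F752
G0 X113.891 Y207.737
M4 S484
G1 X323.541 Y170.460 F1548
M5
G0 X0.000 Y0.000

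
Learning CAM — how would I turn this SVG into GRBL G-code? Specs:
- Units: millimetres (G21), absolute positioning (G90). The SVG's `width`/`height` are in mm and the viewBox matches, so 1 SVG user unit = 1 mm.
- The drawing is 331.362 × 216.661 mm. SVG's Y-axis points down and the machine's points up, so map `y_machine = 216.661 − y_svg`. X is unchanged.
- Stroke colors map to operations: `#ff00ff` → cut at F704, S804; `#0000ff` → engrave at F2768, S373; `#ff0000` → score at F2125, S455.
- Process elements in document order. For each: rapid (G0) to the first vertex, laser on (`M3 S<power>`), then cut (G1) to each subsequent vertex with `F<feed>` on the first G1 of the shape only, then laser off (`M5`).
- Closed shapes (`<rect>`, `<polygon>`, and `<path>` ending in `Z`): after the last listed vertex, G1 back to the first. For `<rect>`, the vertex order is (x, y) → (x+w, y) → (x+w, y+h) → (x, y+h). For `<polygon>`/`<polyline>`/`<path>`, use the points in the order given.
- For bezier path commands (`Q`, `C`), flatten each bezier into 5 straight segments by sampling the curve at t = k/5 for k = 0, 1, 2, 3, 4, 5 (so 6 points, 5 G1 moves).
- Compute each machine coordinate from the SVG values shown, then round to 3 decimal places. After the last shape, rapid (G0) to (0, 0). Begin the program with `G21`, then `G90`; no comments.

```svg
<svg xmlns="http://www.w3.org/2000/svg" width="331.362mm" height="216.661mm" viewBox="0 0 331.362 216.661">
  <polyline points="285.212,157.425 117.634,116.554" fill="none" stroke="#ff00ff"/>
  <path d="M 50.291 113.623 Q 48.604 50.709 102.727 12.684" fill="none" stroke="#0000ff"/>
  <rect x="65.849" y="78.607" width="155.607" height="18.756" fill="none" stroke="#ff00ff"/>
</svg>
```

G21
G90
G0 X285.212 Y59.236
M3 S804
G1 X117.634 Y100.107 F704
M5
G0 X50.291 Y103.038
M3 S373
G1 X51.849 Y127.208 F2768
G1 X57.871 Y149.387
G1 X68.358 Y169.575
G1 X83.310 Y187.771
G1 X102.727 Y203.977
M5
G0 X65.849 Y138.054
M3 S804
G1 X221.456 Y138.054 F704
G1 X221.456 Y119.298
G1 X65.849 Y119.298
G1 X65.849 Y138.054
M5
G0 X0.000 Y0.000

viewBox `0 0 331.362 216.661` with mm width/height → 1 unit = 1 mm. Flip: y_m = 216.661 − y_svg.

**Shape 1** — `<polyline>` line segment, stroke `#ff00ff` → cut (S804, F704). Machine vertices: (285.212,59.236) → (117.634,100.107). Open path.

**Shape 2** — `<path>` quadratic bezier, stroke `#0000ff` → engrave (S373, F2768). Control points (SVG): P0=(50.291,113.623), P1=(48.604,50.709), P2=(102.727,12.684); sampled at t=k/5. Machine vertices: (50.291,103.038) → (51.849,127.208) → (57.871,149.387) → (68.358,169.575) → (83.310,187.771) → (102.727,203.977). Open path.

**Shape 3** — `<rect>` rectangle, stroke `#ff00ff` → cut (S804, F704). Machine vertices: (65.849,138.054) → (221.456,138.054) → (221.456,119.298) → (65.849,119.298) → (65.849,138.054). Closed: final G1 returns to the first vertex.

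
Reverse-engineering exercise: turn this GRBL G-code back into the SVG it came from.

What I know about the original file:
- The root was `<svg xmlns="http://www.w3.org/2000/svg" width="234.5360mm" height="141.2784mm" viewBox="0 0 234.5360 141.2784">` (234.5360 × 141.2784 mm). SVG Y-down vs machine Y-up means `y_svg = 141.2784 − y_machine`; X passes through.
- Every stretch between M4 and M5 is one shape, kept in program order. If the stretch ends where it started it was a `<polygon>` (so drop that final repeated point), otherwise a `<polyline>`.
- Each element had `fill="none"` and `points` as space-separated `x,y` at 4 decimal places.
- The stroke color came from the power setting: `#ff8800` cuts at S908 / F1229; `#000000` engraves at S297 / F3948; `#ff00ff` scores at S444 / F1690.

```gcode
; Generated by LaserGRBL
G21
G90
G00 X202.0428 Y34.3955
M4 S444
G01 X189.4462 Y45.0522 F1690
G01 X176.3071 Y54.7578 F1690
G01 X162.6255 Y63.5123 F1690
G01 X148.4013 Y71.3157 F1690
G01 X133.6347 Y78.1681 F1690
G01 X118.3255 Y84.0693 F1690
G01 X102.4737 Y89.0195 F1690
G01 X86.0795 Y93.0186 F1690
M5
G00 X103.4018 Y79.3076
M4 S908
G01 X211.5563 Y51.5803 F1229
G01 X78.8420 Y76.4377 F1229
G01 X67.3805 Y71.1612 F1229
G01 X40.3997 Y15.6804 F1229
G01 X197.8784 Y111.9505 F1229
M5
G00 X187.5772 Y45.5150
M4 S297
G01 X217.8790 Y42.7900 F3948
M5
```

Each laser-on run becomes one SVG element. Flip Y back into SVG space with y_svg = 141.2784 − y_machine.

Run 1: the run's S444 means `#ff00ff` (score). The run is open, so emit a `<polyline>` with points (Y-flipped): 202.0428,106.8829 189.4462,96.2262 176.3071,86.5206 162.6255,77.7661 148.4013,69.9627 133.6347,63.1103 118.3255,57.2091 102.4737,52.2589 86.0795,48.2598.

Run 2: the run's S908 means `#ff8800` (cut). The run is open, so emit a `<polyline>` with points (Y-flipped): 103.4018,61.9708 211.5563,89.6981 78.8420,64.8407 67.3805,70.1172 40.3997,125.5980 197.8784,29.3279.

Run 3: S297 ⇒ engrave layer `#000000`. The run is open, so emit a `<polyline>` with points (Y-flipped): 187.5772,95.7634 217.8790,98.4884.

<svg xmlns="http://www.w3.org/2000/svg" width="234.5360mm" height="141.2784mm" viewBox="0 0 234.5360 141.2784">
  <polyline points="202.0428,106.8829 189.4462,96.2262 176.3071,86.5206 162.6255,77.7661 148.4013,69.9627 133.6347,63.1103 118.3255,57.2091 102.4737,52.2589 86.0795,48.2598" fill="none" stroke="#ff00ff"/>
  <polyline points="103.4018,61.9708 211.5563,89.6981 78.8420,64.8407 67.3805,70.1172 40.3997,125.5980 197.8784,29.3279" fill="none" stroke="#ff8800"/>
  <polyline points="187.5772,95.7634 217.8790,98.4884" fill="none" stroke="#000000"/>
</svg>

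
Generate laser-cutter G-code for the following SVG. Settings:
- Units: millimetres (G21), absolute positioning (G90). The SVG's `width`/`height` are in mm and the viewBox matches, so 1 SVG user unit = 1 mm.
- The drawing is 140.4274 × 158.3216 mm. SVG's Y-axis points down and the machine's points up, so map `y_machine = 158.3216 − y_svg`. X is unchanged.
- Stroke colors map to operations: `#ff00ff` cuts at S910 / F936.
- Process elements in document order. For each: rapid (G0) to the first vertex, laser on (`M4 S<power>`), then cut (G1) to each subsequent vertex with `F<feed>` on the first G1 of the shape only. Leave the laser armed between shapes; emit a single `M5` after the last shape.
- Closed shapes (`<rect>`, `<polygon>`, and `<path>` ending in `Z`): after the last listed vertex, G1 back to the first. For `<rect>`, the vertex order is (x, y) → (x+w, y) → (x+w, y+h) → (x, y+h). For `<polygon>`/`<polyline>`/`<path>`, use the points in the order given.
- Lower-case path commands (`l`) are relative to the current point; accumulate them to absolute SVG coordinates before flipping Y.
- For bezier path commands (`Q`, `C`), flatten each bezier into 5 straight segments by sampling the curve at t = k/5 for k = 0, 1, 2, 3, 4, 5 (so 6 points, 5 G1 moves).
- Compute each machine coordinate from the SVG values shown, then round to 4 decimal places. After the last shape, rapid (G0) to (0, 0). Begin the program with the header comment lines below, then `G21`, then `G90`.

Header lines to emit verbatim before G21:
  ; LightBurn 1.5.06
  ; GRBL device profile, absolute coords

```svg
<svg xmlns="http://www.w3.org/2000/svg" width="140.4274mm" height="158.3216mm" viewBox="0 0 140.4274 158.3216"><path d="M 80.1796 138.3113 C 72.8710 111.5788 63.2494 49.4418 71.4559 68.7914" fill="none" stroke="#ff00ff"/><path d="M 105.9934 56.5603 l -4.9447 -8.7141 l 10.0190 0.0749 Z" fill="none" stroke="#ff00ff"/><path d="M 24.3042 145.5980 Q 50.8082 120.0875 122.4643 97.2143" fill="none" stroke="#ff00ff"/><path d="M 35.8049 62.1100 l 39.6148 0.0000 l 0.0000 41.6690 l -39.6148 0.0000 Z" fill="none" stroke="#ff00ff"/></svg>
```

; LightBurn 1.5.06
; GRBL device profile, absolute coords
G21
G90
G0 X80.1796 Y20.0103
M4 S910
G1 X75.6780 Y39.3632 F936
G1 X71.5881 Y61.6024
G1 X68.8766 Y81.1172
G1 X68.5102 Y92.2967
G1 X71.4559 Y89.5302
G0 X105.9934 Y101.7613
M4 S910
G1 X101.0487 Y110.4754 F936
G1 X111.0677 Y110.4005
G1 X105.9934 Y101.7613
G0 X24.3042 Y12.7236
M4 S910
G1 X36.7119 Y22.8223 F936
G1 X52.7317 Y32.7100
G1 X72.3638 Y42.3868
G1 X95.6079 Y51.8525
G1 X122.4643 Y61.1073
G0 X35.8049 Y96.2116
M4 S910
G1 X75.4197 Y96.2116 F936
G1 X75.4197 Y54.5426
G1 X35.8049 Y54.5426
G1 X35.8049 Y96.2116
M5
G0 X0.0000 Y0.0000

Since the viewBox matches the mm dimensions, user units are millimetres directly. The only transform is the Y-flip y_m = 158.3216 − y_svg.

Shape 1 is a cubic bezier drawn with `<path>`. Its stroke #ff00ff means cut at S910, F936. After flipping Y the toolpath is (80.1796,20.0103) → (75.6780,39.3632) → (71.5881,61.6024) → (68.8766,81.1172) → (68.5102,92.2967) → (71.4559,89.5302).

Shape 2 is a regular polygon drawn with `<path>`. Its stroke #ff00ff means cut at S910, F936. After flipping Y the toolpath is (105.9934,101.7613) → (101.0487,110.4754) → (111.0677,110.4005) → (105.9934,101.7613), returning to the start.

Shape 3 is a quadratic bezier drawn with `<path>`. Its stroke #ff00ff means cut at S910, F936. After flipping Y the toolpath is (24.3042,12.7236) → (36.7119,22.8223) → (52.7317,32.7100) → (72.3638,42.3868) → (95.6079,51.8525) → (122.4643,61.1073).

Shape 4 is a rectangle drawn with `<path>`. Its stroke #ff00ff means cut at S910, F936. After flipping Y the toolpath is (35.8049,96.2116) → (75.4197,96.2116) → (75.4197,54.5426) → (35.8049,54.5426) → (35.8049,96.2116), returning to the start.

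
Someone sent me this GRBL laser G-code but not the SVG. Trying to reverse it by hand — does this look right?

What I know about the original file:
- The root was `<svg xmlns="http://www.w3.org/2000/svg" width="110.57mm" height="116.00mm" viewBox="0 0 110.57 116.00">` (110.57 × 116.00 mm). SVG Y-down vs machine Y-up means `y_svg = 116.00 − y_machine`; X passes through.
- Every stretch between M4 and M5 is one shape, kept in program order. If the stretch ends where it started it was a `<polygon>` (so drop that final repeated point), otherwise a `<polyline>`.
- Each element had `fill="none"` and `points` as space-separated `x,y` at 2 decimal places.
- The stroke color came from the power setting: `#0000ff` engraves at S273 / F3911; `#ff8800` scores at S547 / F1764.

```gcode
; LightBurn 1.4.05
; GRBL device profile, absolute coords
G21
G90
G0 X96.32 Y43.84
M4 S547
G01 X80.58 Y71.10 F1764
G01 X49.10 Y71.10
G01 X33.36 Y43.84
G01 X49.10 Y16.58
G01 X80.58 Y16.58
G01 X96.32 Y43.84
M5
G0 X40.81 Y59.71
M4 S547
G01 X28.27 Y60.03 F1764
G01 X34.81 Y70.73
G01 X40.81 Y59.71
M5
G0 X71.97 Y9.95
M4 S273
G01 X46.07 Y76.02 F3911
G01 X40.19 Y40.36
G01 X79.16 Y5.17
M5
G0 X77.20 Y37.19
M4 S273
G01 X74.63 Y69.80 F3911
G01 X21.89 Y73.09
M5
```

<svg xmlns="http://www.w3.org/2000/svg" width="110.57mm" height="116.00mm" viewBox="0 0 110.57 116.00">
  <polygon points="96.32,72.16 80.58,44.90 49.10,44.90 33.36,72.16 49.10,99.42 80.58,99.42" fill="none" stroke="#ff8800"/>
  <polygon points="40.81,56.29 28.27,55.97 34.81,45.27" fill="none" stroke="#ff8800"/>
  <polyline points="71.97,106.05 46.07,39.98 40.19,75.64 79.16,110.83" fill="none" stroke="#0000ff"/>
  <polyline points="77.20,78.81 74.63,46.20 21.89,42.91" fill="none" stroke="#0000ff"/>
</svg>

Machine Y-up, SVG Y-down with viewBox height 116.00, so y_svg = 116.00 − y_machine; X carries over.

Run 1: S547 ⇒ score layer `#ff8800`. The run returns to its start, so emit a `<polygon>` with points (Y-flipped): 96.32,72.16 80.58,44.90 49.10,44.90 33.36,72.16 49.10,99.42 80.58,99.42.

Run 2: power S547 maps to stroke `#ff8800` (score). The run returns to its start, so emit a `<polygon>` with points (Y-flipped): 40.81,56.29 28.27,55.97 34.81,45.27.

Run 3: power S273 maps to stroke `#0000ff` (engrave). The run is open, so emit a `<polyline>` with points (Y-flipped): 71.97,106.05 46.07,39.98 40.19,75.64 79.16,110.83.

Run 4: the run's S273 means `#0000ff` (engrave). The run is open, so emit a `<polyline>` with points (Y-flipped): 77.20,78.81 74.63,46.20 21.89,42.91.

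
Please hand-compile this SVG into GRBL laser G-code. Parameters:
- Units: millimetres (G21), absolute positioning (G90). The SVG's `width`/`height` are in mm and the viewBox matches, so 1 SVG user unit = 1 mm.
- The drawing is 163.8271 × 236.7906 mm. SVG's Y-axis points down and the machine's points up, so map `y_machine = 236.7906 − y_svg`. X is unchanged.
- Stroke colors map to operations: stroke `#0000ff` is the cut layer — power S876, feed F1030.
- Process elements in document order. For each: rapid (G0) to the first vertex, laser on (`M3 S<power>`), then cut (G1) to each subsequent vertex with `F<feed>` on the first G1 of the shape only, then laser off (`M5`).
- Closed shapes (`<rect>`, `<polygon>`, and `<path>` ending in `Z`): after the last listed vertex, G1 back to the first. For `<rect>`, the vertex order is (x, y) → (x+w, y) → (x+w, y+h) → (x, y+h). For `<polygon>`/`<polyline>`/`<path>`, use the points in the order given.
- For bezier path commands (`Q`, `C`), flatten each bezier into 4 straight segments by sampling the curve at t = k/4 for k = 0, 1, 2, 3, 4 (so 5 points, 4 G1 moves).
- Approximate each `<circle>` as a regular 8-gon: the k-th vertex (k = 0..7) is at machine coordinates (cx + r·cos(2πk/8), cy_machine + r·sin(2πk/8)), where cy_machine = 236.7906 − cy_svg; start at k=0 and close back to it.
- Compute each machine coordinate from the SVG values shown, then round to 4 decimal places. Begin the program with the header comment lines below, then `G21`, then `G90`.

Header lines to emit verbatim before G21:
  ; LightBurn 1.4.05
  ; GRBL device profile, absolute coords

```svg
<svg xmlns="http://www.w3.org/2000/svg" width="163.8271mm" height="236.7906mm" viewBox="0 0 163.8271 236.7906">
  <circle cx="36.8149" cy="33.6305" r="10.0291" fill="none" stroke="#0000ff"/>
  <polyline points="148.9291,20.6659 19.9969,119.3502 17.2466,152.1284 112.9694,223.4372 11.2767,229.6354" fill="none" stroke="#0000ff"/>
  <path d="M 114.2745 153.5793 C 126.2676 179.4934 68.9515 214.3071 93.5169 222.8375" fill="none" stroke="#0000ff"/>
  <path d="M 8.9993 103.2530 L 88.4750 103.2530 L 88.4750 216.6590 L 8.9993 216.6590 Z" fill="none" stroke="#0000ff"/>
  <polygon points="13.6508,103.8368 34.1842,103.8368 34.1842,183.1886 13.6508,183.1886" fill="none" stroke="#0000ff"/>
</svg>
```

viewBox `0 0 163.8271 236.7906` with mm width/height → 1 unit = 1 mm. Flip: y_m = 236.7906 − y_svg.

**Shape 1** — `<circle>` circle, stroke `#0000ff` → cut (S876, F1030). Machine vertices: (46.8440,203.1601) → (43.9065,210.2517) → (36.8149,213.1892) → (29.7233,210.2517) → (26.7858,203.1601) → (29.7233,196.0685) → (36.8149,193.1310) → (43.9065,196.0685) → (46.8440,203.1601). Closed: final G1 returns to the first vertex.

**Shape 2** — `<polyline>` open polyline, stroke `#0000ff` → cut (S876, F1030). Machine vertices: (148.9291,216.1247) → (19.9969,117.4404) → (17.2466,84.6622) → (112.9694,13.3534) → (11.2767,7.1552). Open path.

**Shape 3** — `<path>` cubic bezier, stroke `#0000ff` → cut (S876, F1030). Control points (SVG): P0=(114.2745,153.5793), P1=(126.2676,179.4934), P2=(68.9515,214.3071), P3=(93.5169,222.8375); sampled at t=k/4. Machine vertices: (114.2745,83.2113) → (112.6362,62.6568) → (99.1811,42.0633) → (88.0833,24.7293) → (93.5169,13.9531). Open path.

**Shape 4** — `<path>` rectangle, stroke `#0000ff` → cut (S876, F1030). Machine vertices: (8.9993,133.5376) → (88.4750,133.5376) → (88.4750,20.1316) → (8.9993,20.1316) → (8.9993,133.5376). Closed: final G1 returns to the first vertex.

**Shape 5** — `<polygon>` rectangle, stroke `#0000ff` → cut (S876, F1030). Machine vertices: (13.6508,132.9538) → (34.1842,132.9538) → (34.1842,53.6020) → (13.6508,53.6020) → (13.6508,132.9538). Closed: final G1 returns to the first vertex.

; LightBurn 1.4.05
; GRBL device profile, absolute coords
G21
G90
G0 X46.8440 Y203.1601
M3 S876
G1 X43.9065 Y210.2517 F1030
G1 X36.8149 Y213.1892
G1 X29.7233 Y210.2517
G1 X26.7858 Y203.1601
G1 X29.7233 Y196.0685
G1 X36.8149 Y193.1310
G1 X43.9065 Y196.0685
G1 X46.8440 Y203.1601
M5
G0 X148.9291 Y216.1247
M3 S876
G1 X19.9969 Y117.4404 F1030
G1 X17.2466 Y84.6622
G1 X112.9694 Y13.3534
G1 X11.2767 Y7.1552
M5
G0 X114.2745 Y83.2113
M3 S876
G1 X112.6362 Y62.6568 F1030
G1 X99.1811 Y42.0633
G1 X88.0833 Y24.7293
G1 X93.5169 Y13.9531
M5
G0 X8.9993 Y133.5376
M3 S876
G1 X88.4750 Y133.5376 F1030
G1 X88.4750 Y20.1316
G1 X8.9993 Y20.1316
G1 X8.9993 Y133.5376
M5
G0 X13.6508 Y132.9538
M3 S876
G1 X34.1842 Y132.9538 F1030
G1 X34.1842 Y53.6020
G1 X13.6508 Y53.6020
G1 X13.6508 Y132.9538
M5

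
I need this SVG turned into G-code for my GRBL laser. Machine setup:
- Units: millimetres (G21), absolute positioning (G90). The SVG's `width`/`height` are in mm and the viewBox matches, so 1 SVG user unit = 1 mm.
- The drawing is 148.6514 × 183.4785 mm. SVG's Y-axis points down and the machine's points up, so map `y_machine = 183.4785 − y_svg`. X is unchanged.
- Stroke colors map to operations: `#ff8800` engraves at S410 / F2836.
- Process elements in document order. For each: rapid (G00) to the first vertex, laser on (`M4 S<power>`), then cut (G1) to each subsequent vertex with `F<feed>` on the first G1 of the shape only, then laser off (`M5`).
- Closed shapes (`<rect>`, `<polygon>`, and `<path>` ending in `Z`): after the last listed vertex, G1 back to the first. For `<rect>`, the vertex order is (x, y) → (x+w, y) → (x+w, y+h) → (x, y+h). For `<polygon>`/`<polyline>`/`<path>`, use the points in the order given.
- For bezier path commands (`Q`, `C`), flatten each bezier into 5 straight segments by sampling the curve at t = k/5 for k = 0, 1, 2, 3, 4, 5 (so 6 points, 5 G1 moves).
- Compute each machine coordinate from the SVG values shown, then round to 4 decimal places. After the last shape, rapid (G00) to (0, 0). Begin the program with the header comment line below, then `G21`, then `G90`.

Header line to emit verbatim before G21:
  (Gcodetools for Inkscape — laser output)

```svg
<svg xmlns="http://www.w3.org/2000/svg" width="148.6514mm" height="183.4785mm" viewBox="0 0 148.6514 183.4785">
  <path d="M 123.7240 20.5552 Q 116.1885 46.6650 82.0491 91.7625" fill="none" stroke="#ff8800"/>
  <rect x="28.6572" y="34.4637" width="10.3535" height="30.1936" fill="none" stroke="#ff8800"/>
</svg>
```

Since the viewBox matches the mm dimensions, user units are millimetres directly. The only transform is the Y-flip y_m = 183.4785 − y_svg.

Shape 1 is a quadratic bezier drawn with `<path>`. Its stroke #ff8800 means engrave at S410, F2836. After flipping Y the toolpath is (123.7240,162.9233) → (119.6456,151.7199) → (113.4390,138.9974) → (105.1040,124.7560) → (94.6407,108.9955) → (82.0491,91.7160).

Shape 2 is a rectangle drawn with `<rect>`. Its stroke #ff8800 means engrave at S410, F2836. After flipping Y the toolpath is (28.6572,149.0148) → (39.0107,149.0148) → (39.0107,118.8212) → (28.6572,118.8212) → (28.6572,149.0148), returning to the start.

(Gcodetools for Inkscape — laser output)
G21
G90
G00 X123.7240 Y162.9233
M4 S410
G1 X119.6456 Y151.7199 F2836
G1 X113.4390 Y138.9974
G1 X105.1040 Y124.7560
G1 X94.6407 Y108.9955
G1 X82.0491 Y91.7160
M5
G00 X28.6572 Y149.0148
M4 S410
G1 X39.0107 Y149.0148 F2836
G1 X39.0107 Y118.8212
G1 X28.6572 Y118.8212
G1 X28.6572 Y149.0148
M5
G00 X0.0000 Y0.0000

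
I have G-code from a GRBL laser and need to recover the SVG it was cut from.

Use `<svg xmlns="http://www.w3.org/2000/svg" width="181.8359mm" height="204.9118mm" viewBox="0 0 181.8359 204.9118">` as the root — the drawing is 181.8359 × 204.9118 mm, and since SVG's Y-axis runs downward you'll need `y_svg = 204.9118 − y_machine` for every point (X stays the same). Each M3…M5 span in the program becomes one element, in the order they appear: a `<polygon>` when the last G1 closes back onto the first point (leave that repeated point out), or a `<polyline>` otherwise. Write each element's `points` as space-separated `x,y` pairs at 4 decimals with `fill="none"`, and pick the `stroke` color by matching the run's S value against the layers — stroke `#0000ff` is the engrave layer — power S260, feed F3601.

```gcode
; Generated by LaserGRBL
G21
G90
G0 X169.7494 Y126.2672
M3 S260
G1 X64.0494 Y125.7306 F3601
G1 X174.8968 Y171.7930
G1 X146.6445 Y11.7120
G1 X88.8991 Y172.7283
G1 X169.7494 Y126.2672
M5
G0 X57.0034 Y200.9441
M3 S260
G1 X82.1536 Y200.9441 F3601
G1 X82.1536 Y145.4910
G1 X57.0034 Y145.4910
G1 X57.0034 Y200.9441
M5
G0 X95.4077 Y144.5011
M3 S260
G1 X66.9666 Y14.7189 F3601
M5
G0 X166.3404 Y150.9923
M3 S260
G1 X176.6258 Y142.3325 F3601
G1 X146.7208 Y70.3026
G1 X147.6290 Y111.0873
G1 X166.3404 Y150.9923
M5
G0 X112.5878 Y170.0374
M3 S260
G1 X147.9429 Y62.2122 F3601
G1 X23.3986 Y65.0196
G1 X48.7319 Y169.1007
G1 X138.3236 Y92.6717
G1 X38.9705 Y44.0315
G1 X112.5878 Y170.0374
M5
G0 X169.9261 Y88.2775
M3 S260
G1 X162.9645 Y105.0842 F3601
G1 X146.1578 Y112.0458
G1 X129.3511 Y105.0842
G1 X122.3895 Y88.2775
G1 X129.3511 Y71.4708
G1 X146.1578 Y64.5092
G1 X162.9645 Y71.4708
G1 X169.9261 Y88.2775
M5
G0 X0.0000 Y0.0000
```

<svg xmlns="http://www.w3.org/2000/svg" width="181.8359mm" height="204.9118mm" viewBox="0 0 181.8359 204.9118">
  <polygon points="169.7494,78.6446 64.0494,79.1812 174.8968,33.1188 146.6445,193.1998 88.8991,32.1835" fill="none" stroke="#0000ff"/>
  <polygon points="57.0034,3.9677 82.1536,3.9677 82.1536,59.4208 57.0034,59.4208" fill="none" stroke="#0000ff"/>
  <polyline points="95.4077,60.4107 66.9666,190.1929" fill="none" stroke="#0000ff"/>
  <polygon points="166.3404,53.9195 176.6258,62.5793 146.7208,134.6092 147.6290,93.8245" fill="none" stroke="#0000ff"/>
  <polygon points="112.5878,34.8744 147.9429,142.6996 23.3986,139.8922 48.7319,35.8111 138.3236,112.2401 38.9705,160.8803" fill="none" stroke="#0000ff"/>
  <polygon points="169.9261,116.6343 162.9645,99.8276 146.1578,92.8660 129.3511,99.8276 122.3895,116.6343 129.3511,133.4410 146.1578,140.4026 162.9645,133.4410" fill="none" stroke="#0000ff"/>
</svg>

Machine Y-up, SVG Y-down with viewBox height 204.9118, so y_svg = 204.9118 − y_machine; X carries over. Every run uses S260, so all elements get stroke `#0000ff` (engrave).

Run 1: The run returns to its start, so emit a `<polygon>` with points (Y-flipped): 169.7494,78.6446 64.0494,79.1812 174.8968,33.1188 146.6445,193.1998 88.8991,32.1835.

Run 2: The run returns to its start, so emit a `<polygon>` with points (Y-flipped): 57.0034,3.9677 82.1536,3.9677 82.1536,59.4208 57.0034,59.4208.

Run 3: The run is open, so emit a `<polyline>` with points (Y-flipped): 95.4077,60.4107 66.9666,190.1929.

Run 4: The run returns to its start, so emit a `<polygon>` with points (Y-flipped): 166.3404,53.9195 176.6258,62.5793 146.7208,134.6092 147.6290,93.8245.

Run 5: The run returns to its start, so emit a `<polygon>` with points (Y-flipped): 112.5878,34.8744 147.9429,142.6996 23.3986,139.8922 48.7319,35.8111 138.3236,112.2401 38.9705,160.8803.

Run 6: The run returns to its start, so emit a `<polygon>` with points (Y-flipped): 169.9261,116.6343 162.9645,99.8276 146.1578,92.8660 129.3511,99.8276 122.3895,116.6343 129.3511,133.4410 146.1578,140.4026 162.9645,133.4410.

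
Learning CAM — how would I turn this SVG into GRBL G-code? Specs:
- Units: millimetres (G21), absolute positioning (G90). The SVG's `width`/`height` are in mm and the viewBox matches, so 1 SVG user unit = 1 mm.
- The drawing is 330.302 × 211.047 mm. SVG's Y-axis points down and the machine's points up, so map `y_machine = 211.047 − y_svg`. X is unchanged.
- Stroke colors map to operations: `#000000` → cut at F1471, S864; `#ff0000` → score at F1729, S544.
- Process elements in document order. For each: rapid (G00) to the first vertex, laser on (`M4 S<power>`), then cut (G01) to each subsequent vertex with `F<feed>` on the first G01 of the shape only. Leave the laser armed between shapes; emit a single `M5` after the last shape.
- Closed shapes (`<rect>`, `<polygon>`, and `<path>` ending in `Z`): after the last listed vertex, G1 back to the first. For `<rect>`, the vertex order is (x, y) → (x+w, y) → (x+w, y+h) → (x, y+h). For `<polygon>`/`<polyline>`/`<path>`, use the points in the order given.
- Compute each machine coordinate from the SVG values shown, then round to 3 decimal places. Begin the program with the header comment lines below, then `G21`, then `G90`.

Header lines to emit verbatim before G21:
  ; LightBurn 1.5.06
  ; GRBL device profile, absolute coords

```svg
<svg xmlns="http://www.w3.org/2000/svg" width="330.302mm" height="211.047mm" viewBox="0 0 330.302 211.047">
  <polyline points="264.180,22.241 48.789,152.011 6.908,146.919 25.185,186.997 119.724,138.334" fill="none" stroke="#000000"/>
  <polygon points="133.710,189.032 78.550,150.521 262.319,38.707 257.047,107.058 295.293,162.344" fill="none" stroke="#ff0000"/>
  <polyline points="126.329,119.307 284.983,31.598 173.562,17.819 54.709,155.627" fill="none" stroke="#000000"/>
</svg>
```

; LightBurn 1.5.06
; GRBL device profile, absolute coords
G21
G90
G00 X264.180 Y188.806
M4 S864
G01 X48.789 Y59.036 F1471
G01 X6.908 Y64.128
G01 X25.185 Y24.050
G01 X119.724 Y72.713
G00 X133.710 Y22.015
M4 S544
G01 X78.550 Y60.526 F1729
G01 X262.319 Y172.340
G01 X257.047 Y103.989
G01 X295.293 Y48.703
G01 X133.710 Y22.015
G00 X126.329 Y91.740
M4 S864
G01 X284.983 Y179.449 F1471
G01 X173.562 Y193.228
G01 X54.709 Y55.420
M5

1 u = 1 mm; y_m = 211.047 − y.

[1] `<polyline>` open polyline, #000000→cut S864 F1471: (264.180,188.806) → (48.789,59.036) → (6.908,64.128) → (25.185,24.050) → (119.724,72.713)

[2] `<polygon>` closed polygon, #ff0000→score S544 F1729: (133.710,22.015) → (78.550,60.526) → (262.319,172.340) → (257.047,103.989) → (295.293,48.703) → (133.710,22.015) (closed)

[3] `<polyline>` open polyline, #000000→cut S864 F1471: (126.329,91.740) → (284.983,179.449) → (173.562,193.228) → (54.709,55.420)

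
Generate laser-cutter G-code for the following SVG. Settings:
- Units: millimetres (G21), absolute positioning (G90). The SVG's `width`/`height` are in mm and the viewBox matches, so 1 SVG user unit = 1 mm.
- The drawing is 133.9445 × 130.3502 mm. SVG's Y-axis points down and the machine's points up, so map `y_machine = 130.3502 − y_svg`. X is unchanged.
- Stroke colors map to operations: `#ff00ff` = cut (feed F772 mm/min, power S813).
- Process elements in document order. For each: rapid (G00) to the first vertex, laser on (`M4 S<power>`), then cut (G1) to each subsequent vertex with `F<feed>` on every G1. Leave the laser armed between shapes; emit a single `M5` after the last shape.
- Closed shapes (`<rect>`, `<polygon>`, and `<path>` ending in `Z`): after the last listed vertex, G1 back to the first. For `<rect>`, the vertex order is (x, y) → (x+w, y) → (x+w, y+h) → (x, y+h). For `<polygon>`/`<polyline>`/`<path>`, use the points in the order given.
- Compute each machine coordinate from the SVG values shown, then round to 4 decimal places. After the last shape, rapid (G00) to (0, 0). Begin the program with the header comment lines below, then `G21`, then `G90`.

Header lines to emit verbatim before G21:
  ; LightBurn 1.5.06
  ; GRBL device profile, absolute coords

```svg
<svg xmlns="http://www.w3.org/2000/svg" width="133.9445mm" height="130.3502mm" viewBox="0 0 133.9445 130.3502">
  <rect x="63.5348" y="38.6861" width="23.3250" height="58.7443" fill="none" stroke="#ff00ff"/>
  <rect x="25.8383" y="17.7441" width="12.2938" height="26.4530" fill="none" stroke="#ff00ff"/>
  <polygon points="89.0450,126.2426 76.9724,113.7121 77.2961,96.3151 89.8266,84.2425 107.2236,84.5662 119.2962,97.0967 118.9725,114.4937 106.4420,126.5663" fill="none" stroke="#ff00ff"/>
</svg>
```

Since the viewBox matches the mm dimensions, user units are millimetres directly. The only transform is the Y-flip y_m = 130.3502 − y_svg.

Shape 1 is a rectangle drawn with `<rect>`. Its stroke #ff00ff means cut at S813, F772. After flipping Y the toolpath is (63.5348,91.6641) → (86.8598,91.6641) → (86.8598,32.9198) → (63.5348,32.9198) → (63.5348,91.6641), returning to the start.

Shape 2 is a rectangle drawn with `<rect>`. Its stroke #ff00ff means cut at S813, F772. After flipping Y the toolpath is (25.8383,112.6061) → (38.1321,112.6061) → (38.1321,86.1531) → (25.8383,86.1531) → (25.8383,112.6061), returning to the start.

Shape 3 is a regular polygon drawn with `<polygon>`. Its stroke #ff00ff means cut at S813, F772. After flipping Y the toolpath is (89.0450,4.1076) → (76.9724,16.6381) → (77.2961,34.0351) → (89.8266,46.1077) → (107.2236,45.7840) → (119.2962,33.2535) → (118.9725,15.8565) → (106.4420,3.7839) → (89.0450,4.1076), returning to the start.

; LightBurn 1.5.06
; GRBL device profile, absolute coords
G21
G90
G00 X63.5348 Y91.6641
M4 S813
G1 X86.8598 Y91.6641 F772
G1 X86.8598 Y32.9198 F772
G1 X63.5348 Y32.9198 F772
G1 X63.5348 Y91.6641 F772
G00 X25.8383 Y112.6061
M4 S813
G1 X38.1321 Y112.6061 F772
G1 X38.1321 Y86.1531 F772
G1 X25.8383 Y86.1531 F772
G1 X25.8383 Y112.6061 F772
G00 X89.0450 Y4.1076
M4 S813
G1 X76.9724 Y16.6381 F772
G1 X77.2961 Y34.0351 F772
G1 X89.8266 Y46.1077 F772
G1 X107.2236 Y45.7840 F772
G1 X119.2962 Y33.2535 F772
G1 X118.9725 Y15.8565 F772
G1 X106.4420 Y3.7839 F772
G1 X89.0450 Y4.1076 F772
M5
G00 X0.0000 Y0.0000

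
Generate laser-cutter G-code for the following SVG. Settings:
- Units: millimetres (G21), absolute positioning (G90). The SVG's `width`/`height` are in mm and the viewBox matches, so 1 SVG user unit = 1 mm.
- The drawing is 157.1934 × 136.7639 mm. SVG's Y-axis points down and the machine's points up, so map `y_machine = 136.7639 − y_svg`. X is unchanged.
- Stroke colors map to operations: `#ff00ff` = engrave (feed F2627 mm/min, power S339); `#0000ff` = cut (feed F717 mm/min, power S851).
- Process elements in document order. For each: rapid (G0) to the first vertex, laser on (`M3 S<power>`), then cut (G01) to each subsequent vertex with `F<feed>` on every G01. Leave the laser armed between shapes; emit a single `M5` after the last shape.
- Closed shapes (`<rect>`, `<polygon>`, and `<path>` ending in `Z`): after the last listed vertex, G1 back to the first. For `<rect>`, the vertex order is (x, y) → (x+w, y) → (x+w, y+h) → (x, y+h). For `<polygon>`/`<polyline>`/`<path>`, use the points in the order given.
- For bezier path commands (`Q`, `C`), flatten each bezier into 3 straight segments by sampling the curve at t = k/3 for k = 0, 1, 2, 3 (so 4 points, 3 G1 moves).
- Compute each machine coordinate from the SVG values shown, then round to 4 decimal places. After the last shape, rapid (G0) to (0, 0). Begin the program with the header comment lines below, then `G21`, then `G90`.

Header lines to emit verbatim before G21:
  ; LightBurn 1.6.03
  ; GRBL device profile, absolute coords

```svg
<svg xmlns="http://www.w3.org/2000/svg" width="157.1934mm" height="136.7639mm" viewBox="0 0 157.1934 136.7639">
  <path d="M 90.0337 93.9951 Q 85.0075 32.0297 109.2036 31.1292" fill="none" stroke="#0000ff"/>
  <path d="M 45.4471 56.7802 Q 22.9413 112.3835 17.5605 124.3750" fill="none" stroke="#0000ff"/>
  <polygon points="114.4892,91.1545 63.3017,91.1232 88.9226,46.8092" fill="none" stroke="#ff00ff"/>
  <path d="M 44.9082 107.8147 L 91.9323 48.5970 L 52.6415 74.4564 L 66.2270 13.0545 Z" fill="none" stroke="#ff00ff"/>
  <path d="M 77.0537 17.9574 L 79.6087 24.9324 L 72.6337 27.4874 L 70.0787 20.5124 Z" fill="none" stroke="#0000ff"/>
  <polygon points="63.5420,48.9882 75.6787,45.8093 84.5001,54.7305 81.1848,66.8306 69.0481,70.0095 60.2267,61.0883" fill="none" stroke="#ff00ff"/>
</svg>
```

1 u = 1 mm; y_m = 136.7639 − y.

[1] `<path>` quadratic bezier, #0000ff→cut S851 F717: (90.0337,42.7688) → (89.9298,77.2941) → (96.3198,98.2494) → (109.2036,105.6347)

[2] `<path>` quadratic bezier, #0000ff→cut S851 F717: (45.4471,79.9837) → (32.3460,47.7606) → (23.0505,25.2290) → (17.5605,12.3889)

[3] `<polygon>` regular polygon, #ff00ff→engrave S339 F2627: (114.4892,45.6094) → (63.3017,45.6407) → (88.9226,89.9547) → (114.4892,45.6094) (closed)

[4] `<path>` closed polygon, #ff00ff→engrave S339 F2627: (44.9082,28.9492) → (91.9323,88.1669) → (52.6415,62.3075) → (66.2270,123.7094) → (44.9082,28.9492) (closed)

[5] `<path>` regular polygon, #0000ff→cut S851 F717: (77.0537,118.8065) → (79.6087,111.8315) → (72.6337,109.2765) → (70.0787,116.2515) → (77.0537,118.8065) (closed)

[6] `<polygon>` regular polygon, #ff00ff→engrave S339 F2627: (63.5420,87.7757) → (75.6787,90.9546) → (84.5001,82.0334) → (81.1848,69.9333) → (69.0481,66.7544) → (60.2267,75.6756) → (63.5420,87.7757) (closed)

; LightBurn 1.6.03
; GRBL device profile, absolute coords
G21
G90
G0 X90.0337 Y42.7688
M3 S851
G01 X89.9298 Y77.2941 F717
G01 X96.3198 Y98.2494 F717
G01 X109.2036 Y105.6347 F717
G0 X45.4471 Y79.9837
M3 S851
G01 X32.3460 Y47.7606 F717
G01 X23.0505 Y25.2290 F717
G01 X17.5605 Y12.3889 F717
G0 X114.4892 Y45.6094
M3 S339
G01 X63.3017 Y45.6407 F2627
G01 X88.9226 Y89.9547 F2627
G01 X114.4892 Y45.6094 F2627
G0 X44.9082 Y28.9492
M3 S339
G01 X91.9323 Y88.1669 F2627
G01 X52.6415 Y62.3075 F2627
G01 X66.2270 Y123.7094 F2627
G01 X44.9082 Y28.9492 F2627
G0 X77.0537 Y118.8065
M3 S851
G01 X79.6087 Y111.8315 F717
G01 X72.6337 Y109.2765 F717
G01 X70.0787 Y116.2515 F717
G01 X77.0537 Y118.8065 F717
G0 X63.5420 Y87.7757
M3 S339
G01 X75.6787 Y90.9546 F2627
G01 X84.5001 Y82.0334 F2627
G01 X81.1848 Y69.9333 F2627
G01 X69.0481 Y66.7544 F2627
G01 X60.2267 Y75.6756 F2627
G01 X63.5420 Y87.7757 F2627
M5
G0 X0.0000 Y0.0000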